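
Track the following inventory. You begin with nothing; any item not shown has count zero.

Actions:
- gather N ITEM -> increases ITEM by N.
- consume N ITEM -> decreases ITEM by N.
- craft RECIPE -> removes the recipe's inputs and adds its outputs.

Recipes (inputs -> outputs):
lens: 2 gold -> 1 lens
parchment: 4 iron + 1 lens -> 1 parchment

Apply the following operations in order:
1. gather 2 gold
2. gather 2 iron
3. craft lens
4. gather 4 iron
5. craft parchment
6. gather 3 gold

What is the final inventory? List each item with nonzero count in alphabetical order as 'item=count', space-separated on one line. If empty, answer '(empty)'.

After 1 (gather 2 gold): gold=2
After 2 (gather 2 iron): gold=2 iron=2
After 3 (craft lens): iron=2 lens=1
After 4 (gather 4 iron): iron=6 lens=1
After 5 (craft parchment): iron=2 parchment=1
After 6 (gather 3 gold): gold=3 iron=2 parchment=1

Answer: gold=3 iron=2 parchment=1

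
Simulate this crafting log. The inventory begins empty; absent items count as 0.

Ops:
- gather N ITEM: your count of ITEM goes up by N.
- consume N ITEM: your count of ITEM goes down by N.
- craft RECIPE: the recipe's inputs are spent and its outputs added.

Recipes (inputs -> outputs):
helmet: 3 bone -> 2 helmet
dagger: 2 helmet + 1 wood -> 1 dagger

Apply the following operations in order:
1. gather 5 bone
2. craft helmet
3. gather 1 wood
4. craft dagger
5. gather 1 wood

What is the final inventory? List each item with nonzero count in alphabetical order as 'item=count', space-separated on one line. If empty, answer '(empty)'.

After 1 (gather 5 bone): bone=5
After 2 (craft helmet): bone=2 helmet=2
After 3 (gather 1 wood): bone=2 helmet=2 wood=1
After 4 (craft dagger): bone=2 dagger=1
After 5 (gather 1 wood): bone=2 dagger=1 wood=1

Answer: bone=2 dagger=1 wood=1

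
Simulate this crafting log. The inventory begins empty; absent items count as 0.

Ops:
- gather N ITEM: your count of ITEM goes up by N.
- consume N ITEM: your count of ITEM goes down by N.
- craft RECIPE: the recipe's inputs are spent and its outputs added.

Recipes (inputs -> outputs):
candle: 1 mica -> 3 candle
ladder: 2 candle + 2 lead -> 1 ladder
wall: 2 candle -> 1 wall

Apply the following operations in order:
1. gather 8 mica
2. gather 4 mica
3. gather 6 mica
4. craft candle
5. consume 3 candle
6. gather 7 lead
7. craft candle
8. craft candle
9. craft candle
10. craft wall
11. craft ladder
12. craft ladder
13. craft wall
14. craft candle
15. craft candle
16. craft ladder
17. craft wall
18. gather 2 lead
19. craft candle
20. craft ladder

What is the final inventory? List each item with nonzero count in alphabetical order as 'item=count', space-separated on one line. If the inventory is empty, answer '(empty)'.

Answer: candle=4 ladder=4 lead=1 mica=11 wall=3

Derivation:
After 1 (gather 8 mica): mica=8
After 2 (gather 4 mica): mica=12
After 3 (gather 6 mica): mica=18
After 4 (craft candle): candle=3 mica=17
After 5 (consume 3 candle): mica=17
After 6 (gather 7 lead): lead=7 mica=17
After 7 (craft candle): candle=3 lead=7 mica=16
After 8 (craft candle): candle=6 lead=7 mica=15
After 9 (craft candle): candle=9 lead=7 mica=14
After 10 (craft wall): candle=7 lead=7 mica=14 wall=1
After 11 (craft ladder): candle=5 ladder=1 lead=5 mica=14 wall=1
After 12 (craft ladder): candle=3 ladder=2 lead=3 mica=14 wall=1
After 13 (craft wall): candle=1 ladder=2 lead=3 mica=14 wall=2
After 14 (craft candle): candle=4 ladder=2 lead=3 mica=13 wall=2
After 15 (craft candle): candle=7 ladder=2 lead=3 mica=12 wall=2
After 16 (craft ladder): candle=5 ladder=3 lead=1 mica=12 wall=2
After 17 (craft wall): candle=3 ladder=3 lead=1 mica=12 wall=3
After 18 (gather 2 lead): candle=3 ladder=3 lead=3 mica=12 wall=3
After 19 (craft candle): candle=6 ladder=3 lead=3 mica=11 wall=3
After 20 (craft ladder): candle=4 ladder=4 lead=1 mica=11 wall=3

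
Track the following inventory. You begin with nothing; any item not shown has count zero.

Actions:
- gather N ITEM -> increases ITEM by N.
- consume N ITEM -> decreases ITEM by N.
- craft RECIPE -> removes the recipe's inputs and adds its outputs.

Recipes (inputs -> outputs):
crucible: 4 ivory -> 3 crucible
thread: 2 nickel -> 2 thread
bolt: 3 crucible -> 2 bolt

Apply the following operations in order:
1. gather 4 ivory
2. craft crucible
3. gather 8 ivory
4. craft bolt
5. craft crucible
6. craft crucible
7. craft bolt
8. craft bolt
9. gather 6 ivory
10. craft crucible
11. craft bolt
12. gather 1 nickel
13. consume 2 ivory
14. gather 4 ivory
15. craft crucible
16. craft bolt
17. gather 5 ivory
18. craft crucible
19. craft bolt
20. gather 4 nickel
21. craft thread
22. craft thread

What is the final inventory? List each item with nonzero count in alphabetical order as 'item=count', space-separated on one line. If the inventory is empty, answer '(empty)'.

After 1 (gather 4 ivory): ivory=4
After 2 (craft crucible): crucible=3
After 3 (gather 8 ivory): crucible=3 ivory=8
After 4 (craft bolt): bolt=2 ivory=8
After 5 (craft crucible): bolt=2 crucible=3 ivory=4
After 6 (craft crucible): bolt=2 crucible=6
After 7 (craft bolt): bolt=4 crucible=3
After 8 (craft bolt): bolt=6
After 9 (gather 6 ivory): bolt=6 ivory=6
After 10 (craft crucible): bolt=6 crucible=3 ivory=2
After 11 (craft bolt): bolt=8 ivory=2
After 12 (gather 1 nickel): bolt=8 ivory=2 nickel=1
After 13 (consume 2 ivory): bolt=8 nickel=1
After 14 (gather 4 ivory): bolt=8 ivory=4 nickel=1
After 15 (craft crucible): bolt=8 crucible=3 nickel=1
After 16 (craft bolt): bolt=10 nickel=1
After 17 (gather 5 ivory): bolt=10 ivory=5 nickel=1
After 18 (craft crucible): bolt=10 crucible=3 ivory=1 nickel=1
After 19 (craft bolt): bolt=12 ivory=1 nickel=1
After 20 (gather 4 nickel): bolt=12 ivory=1 nickel=5
After 21 (craft thread): bolt=12 ivory=1 nickel=3 thread=2
After 22 (craft thread): bolt=12 ivory=1 nickel=1 thread=4

Answer: bolt=12 ivory=1 nickel=1 thread=4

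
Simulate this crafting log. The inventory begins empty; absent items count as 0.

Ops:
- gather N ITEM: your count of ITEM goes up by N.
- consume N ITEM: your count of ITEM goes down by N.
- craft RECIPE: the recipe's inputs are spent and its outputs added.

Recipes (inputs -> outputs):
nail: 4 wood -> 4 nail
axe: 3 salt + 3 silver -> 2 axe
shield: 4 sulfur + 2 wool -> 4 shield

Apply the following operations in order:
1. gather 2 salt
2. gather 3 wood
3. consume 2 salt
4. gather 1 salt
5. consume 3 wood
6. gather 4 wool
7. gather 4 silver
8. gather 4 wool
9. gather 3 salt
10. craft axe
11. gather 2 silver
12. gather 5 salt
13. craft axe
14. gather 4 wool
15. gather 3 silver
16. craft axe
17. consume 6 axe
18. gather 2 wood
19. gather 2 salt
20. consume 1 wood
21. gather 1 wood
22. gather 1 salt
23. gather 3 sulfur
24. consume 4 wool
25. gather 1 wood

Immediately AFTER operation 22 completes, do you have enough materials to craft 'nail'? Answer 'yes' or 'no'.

Answer: no

Derivation:
After 1 (gather 2 salt): salt=2
After 2 (gather 3 wood): salt=2 wood=3
After 3 (consume 2 salt): wood=3
After 4 (gather 1 salt): salt=1 wood=3
After 5 (consume 3 wood): salt=1
After 6 (gather 4 wool): salt=1 wool=4
After 7 (gather 4 silver): salt=1 silver=4 wool=4
After 8 (gather 4 wool): salt=1 silver=4 wool=8
After 9 (gather 3 salt): salt=4 silver=4 wool=8
After 10 (craft axe): axe=2 salt=1 silver=1 wool=8
After 11 (gather 2 silver): axe=2 salt=1 silver=3 wool=8
After 12 (gather 5 salt): axe=2 salt=6 silver=3 wool=8
After 13 (craft axe): axe=4 salt=3 wool=8
After 14 (gather 4 wool): axe=4 salt=3 wool=12
After 15 (gather 3 silver): axe=4 salt=3 silver=3 wool=12
After 16 (craft axe): axe=6 wool=12
After 17 (consume 6 axe): wool=12
After 18 (gather 2 wood): wood=2 wool=12
After 19 (gather 2 salt): salt=2 wood=2 wool=12
After 20 (consume 1 wood): salt=2 wood=1 wool=12
After 21 (gather 1 wood): salt=2 wood=2 wool=12
After 22 (gather 1 salt): salt=3 wood=2 wool=12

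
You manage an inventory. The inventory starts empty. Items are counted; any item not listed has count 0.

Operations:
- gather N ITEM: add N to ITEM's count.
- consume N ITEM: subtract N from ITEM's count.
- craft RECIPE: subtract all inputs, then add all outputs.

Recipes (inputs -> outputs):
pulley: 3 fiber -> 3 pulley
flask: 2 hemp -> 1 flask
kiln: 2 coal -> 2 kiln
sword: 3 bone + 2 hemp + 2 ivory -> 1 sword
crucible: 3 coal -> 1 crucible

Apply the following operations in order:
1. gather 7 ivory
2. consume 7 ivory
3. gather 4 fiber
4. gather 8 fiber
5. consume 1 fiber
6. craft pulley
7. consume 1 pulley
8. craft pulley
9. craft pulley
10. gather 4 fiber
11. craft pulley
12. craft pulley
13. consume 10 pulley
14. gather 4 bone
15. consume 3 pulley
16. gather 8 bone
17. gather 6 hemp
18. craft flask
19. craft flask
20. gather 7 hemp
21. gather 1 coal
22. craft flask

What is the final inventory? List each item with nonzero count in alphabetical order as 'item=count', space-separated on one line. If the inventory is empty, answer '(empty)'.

After 1 (gather 7 ivory): ivory=7
After 2 (consume 7 ivory): (empty)
After 3 (gather 4 fiber): fiber=4
After 4 (gather 8 fiber): fiber=12
After 5 (consume 1 fiber): fiber=11
After 6 (craft pulley): fiber=8 pulley=3
After 7 (consume 1 pulley): fiber=8 pulley=2
After 8 (craft pulley): fiber=5 pulley=5
After 9 (craft pulley): fiber=2 pulley=8
After 10 (gather 4 fiber): fiber=6 pulley=8
After 11 (craft pulley): fiber=3 pulley=11
After 12 (craft pulley): pulley=14
After 13 (consume 10 pulley): pulley=4
After 14 (gather 4 bone): bone=4 pulley=4
After 15 (consume 3 pulley): bone=4 pulley=1
After 16 (gather 8 bone): bone=12 pulley=1
After 17 (gather 6 hemp): bone=12 hemp=6 pulley=1
After 18 (craft flask): bone=12 flask=1 hemp=4 pulley=1
After 19 (craft flask): bone=12 flask=2 hemp=2 pulley=1
After 20 (gather 7 hemp): bone=12 flask=2 hemp=9 pulley=1
After 21 (gather 1 coal): bone=12 coal=1 flask=2 hemp=9 pulley=1
After 22 (craft flask): bone=12 coal=1 flask=3 hemp=7 pulley=1

Answer: bone=12 coal=1 flask=3 hemp=7 pulley=1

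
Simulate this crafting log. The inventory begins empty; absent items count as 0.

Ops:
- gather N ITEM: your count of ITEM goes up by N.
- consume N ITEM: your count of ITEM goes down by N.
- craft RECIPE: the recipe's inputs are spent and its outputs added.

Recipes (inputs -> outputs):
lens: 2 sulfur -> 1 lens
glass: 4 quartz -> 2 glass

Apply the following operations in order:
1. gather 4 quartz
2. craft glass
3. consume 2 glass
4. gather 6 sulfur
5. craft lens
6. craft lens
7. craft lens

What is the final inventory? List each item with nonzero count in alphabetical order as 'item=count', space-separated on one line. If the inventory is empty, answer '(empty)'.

Answer: lens=3

Derivation:
After 1 (gather 4 quartz): quartz=4
After 2 (craft glass): glass=2
After 3 (consume 2 glass): (empty)
After 4 (gather 6 sulfur): sulfur=6
After 5 (craft lens): lens=1 sulfur=4
After 6 (craft lens): lens=2 sulfur=2
After 7 (craft lens): lens=3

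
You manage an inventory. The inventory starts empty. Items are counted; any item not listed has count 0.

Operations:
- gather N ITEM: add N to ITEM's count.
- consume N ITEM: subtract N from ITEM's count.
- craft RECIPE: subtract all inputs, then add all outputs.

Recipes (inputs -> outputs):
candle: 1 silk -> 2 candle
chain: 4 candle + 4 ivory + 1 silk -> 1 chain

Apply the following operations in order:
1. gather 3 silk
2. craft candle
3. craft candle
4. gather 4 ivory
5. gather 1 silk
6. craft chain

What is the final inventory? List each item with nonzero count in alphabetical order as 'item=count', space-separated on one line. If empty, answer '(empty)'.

Answer: chain=1 silk=1

Derivation:
After 1 (gather 3 silk): silk=3
After 2 (craft candle): candle=2 silk=2
After 3 (craft candle): candle=4 silk=1
After 4 (gather 4 ivory): candle=4 ivory=4 silk=1
After 5 (gather 1 silk): candle=4 ivory=4 silk=2
After 6 (craft chain): chain=1 silk=1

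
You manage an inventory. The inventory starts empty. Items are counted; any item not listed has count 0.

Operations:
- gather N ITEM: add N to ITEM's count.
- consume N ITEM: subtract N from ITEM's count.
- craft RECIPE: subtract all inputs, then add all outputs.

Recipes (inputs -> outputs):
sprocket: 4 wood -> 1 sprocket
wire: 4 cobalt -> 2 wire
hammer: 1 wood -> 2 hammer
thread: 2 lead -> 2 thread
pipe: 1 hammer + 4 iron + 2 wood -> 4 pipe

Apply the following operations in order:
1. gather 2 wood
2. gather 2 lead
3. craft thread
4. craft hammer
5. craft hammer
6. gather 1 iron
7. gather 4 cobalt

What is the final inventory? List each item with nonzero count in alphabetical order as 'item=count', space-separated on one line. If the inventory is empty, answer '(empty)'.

Answer: cobalt=4 hammer=4 iron=1 thread=2

Derivation:
After 1 (gather 2 wood): wood=2
After 2 (gather 2 lead): lead=2 wood=2
After 3 (craft thread): thread=2 wood=2
After 4 (craft hammer): hammer=2 thread=2 wood=1
After 5 (craft hammer): hammer=4 thread=2
After 6 (gather 1 iron): hammer=4 iron=1 thread=2
After 7 (gather 4 cobalt): cobalt=4 hammer=4 iron=1 thread=2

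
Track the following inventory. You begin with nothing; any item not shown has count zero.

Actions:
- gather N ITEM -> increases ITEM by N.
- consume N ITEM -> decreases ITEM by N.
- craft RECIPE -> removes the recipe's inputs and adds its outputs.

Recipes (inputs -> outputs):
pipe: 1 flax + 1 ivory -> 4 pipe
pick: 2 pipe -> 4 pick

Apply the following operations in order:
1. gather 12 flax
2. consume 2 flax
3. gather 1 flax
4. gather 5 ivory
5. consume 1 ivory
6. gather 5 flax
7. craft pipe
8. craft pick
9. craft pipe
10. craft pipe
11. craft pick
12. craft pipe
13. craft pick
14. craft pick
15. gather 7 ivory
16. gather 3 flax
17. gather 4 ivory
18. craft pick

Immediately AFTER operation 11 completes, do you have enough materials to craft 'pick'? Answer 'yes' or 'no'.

After 1 (gather 12 flax): flax=12
After 2 (consume 2 flax): flax=10
After 3 (gather 1 flax): flax=11
After 4 (gather 5 ivory): flax=11 ivory=5
After 5 (consume 1 ivory): flax=11 ivory=4
After 6 (gather 5 flax): flax=16 ivory=4
After 7 (craft pipe): flax=15 ivory=3 pipe=4
After 8 (craft pick): flax=15 ivory=3 pick=4 pipe=2
After 9 (craft pipe): flax=14 ivory=2 pick=4 pipe=6
After 10 (craft pipe): flax=13 ivory=1 pick=4 pipe=10
After 11 (craft pick): flax=13 ivory=1 pick=8 pipe=8

Answer: yes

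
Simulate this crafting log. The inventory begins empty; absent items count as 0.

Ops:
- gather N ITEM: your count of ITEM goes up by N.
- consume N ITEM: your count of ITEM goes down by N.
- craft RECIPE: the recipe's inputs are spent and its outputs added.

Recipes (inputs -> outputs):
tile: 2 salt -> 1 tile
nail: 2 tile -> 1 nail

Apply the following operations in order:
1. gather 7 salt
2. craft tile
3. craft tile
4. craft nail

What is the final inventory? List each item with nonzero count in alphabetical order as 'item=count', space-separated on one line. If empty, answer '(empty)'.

Answer: nail=1 salt=3

Derivation:
After 1 (gather 7 salt): salt=7
After 2 (craft tile): salt=5 tile=1
After 3 (craft tile): salt=3 tile=2
After 4 (craft nail): nail=1 salt=3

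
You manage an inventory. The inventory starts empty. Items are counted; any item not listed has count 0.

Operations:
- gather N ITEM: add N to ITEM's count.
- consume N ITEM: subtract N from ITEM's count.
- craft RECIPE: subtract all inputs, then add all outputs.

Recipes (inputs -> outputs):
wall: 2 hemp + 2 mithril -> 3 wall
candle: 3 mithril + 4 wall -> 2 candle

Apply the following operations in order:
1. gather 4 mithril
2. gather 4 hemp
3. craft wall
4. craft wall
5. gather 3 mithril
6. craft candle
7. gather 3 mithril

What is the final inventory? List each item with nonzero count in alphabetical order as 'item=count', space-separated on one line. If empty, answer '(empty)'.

Answer: candle=2 mithril=3 wall=2

Derivation:
After 1 (gather 4 mithril): mithril=4
After 2 (gather 4 hemp): hemp=4 mithril=4
After 3 (craft wall): hemp=2 mithril=2 wall=3
After 4 (craft wall): wall=6
After 5 (gather 3 mithril): mithril=3 wall=6
After 6 (craft candle): candle=2 wall=2
After 7 (gather 3 mithril): candle=2 mithril=3 wall=2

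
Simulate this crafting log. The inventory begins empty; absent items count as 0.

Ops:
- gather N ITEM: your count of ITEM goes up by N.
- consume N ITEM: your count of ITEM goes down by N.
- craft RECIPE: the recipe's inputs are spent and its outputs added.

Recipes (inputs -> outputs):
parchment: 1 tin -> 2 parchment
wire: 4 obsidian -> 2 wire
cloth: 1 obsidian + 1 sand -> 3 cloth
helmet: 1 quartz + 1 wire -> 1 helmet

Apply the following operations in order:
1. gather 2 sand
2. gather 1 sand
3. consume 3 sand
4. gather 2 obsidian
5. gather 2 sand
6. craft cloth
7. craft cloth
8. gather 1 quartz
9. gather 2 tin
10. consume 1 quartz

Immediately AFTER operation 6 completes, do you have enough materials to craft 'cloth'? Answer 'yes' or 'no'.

After 1 (gather 2 sand): sand=2
After 2 (gather 1 sand): sand=3
After 3 (consume 3 sand): (empty)
After 4 (gather 2 obsidian): obsidian=2
After 5 (gather 2 sand): obsidian=2 sand=2
After 6 (craft cloth): cloth=3 obsidian=1 sand=1

Answer: yes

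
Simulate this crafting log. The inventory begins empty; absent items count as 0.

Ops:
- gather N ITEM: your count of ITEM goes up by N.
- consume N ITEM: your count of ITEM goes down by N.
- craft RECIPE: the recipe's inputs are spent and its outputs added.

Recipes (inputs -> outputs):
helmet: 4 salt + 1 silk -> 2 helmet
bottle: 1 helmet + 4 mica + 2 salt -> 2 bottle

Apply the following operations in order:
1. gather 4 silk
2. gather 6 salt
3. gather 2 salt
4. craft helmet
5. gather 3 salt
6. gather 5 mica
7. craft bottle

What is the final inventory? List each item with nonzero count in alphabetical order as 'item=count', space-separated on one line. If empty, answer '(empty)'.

After 1 (gather 4 silk): silk=4
After 2 (gather 6 salt): salt=6 silk=4
After 3 (gather 2 salt): salt=8 silk=4
After 4 (craft helmet): helmet=2 salt=4 silk=3
After 5 (gather 3 salt): helmet=2 salt=7 silk=3
After 6 (gather 5 mica): helmet=2 mica=5 salt=7 silk=3
After 7 (craft bottle): bottle=2 helmet=1 mica=1 salt=5 silk=3

Answer: bottle=2 helmet=1 mica=1 salt=5 silk=3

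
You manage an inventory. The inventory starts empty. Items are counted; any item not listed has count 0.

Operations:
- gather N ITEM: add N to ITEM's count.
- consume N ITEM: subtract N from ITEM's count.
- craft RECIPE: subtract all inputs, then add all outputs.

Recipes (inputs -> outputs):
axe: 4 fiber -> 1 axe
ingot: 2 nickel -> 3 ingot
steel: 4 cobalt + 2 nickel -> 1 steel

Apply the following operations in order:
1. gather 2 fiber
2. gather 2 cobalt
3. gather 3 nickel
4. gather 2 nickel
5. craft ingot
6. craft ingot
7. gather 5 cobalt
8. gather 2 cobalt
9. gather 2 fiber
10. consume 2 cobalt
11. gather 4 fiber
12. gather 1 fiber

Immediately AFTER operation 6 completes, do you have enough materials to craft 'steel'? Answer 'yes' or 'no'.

After 1 (gather 2 fiber): fiber=2
After 2 (gather 2 cobalt): cobalt=2 fiber=2
After 3 (gather 3 nickel): cobalt=2 fiber=2 nickel=3
After 4 (gather 2 nickel): cobalt=2 fiber=2 nickel=5
After 5 (craft ingot): cobalt=2 fiber=2 ingot=3 nickel=3
After 6 (craft ingot): cobalt=2 fiber=2 ingot=6 nickel=1

Answer: no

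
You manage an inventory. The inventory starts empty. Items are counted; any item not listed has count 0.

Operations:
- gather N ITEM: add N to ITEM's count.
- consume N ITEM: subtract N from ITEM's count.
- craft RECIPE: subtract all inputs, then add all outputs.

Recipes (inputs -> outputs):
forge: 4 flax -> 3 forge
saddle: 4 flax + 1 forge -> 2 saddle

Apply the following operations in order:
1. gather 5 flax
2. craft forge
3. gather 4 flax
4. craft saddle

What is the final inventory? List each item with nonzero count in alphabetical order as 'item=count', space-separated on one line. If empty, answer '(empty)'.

After 1 (gather 5 flax): flax=5
After 2 (craft forge): flax=1 forge=3
After 3 (gather 4 flax): flax=5 forge=3
After 4 (craft saddle): flax=1 forge=2 saddle=2

Answer: flax=1 forge=2 saddle=2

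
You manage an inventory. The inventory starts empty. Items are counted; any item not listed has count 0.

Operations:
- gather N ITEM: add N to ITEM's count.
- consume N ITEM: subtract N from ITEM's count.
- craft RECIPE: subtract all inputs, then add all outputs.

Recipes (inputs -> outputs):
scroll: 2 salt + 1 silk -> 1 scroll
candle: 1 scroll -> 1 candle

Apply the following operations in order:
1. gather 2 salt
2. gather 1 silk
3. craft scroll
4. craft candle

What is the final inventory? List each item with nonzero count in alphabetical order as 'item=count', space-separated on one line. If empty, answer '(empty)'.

After 1 (gather 2 salt): salt=2
After 2 (gather 1 silk): salt=2 silk=1
After 3 (craft scroll): scroll=1
After 4 (craft candle): candle=1

Answer: candle=1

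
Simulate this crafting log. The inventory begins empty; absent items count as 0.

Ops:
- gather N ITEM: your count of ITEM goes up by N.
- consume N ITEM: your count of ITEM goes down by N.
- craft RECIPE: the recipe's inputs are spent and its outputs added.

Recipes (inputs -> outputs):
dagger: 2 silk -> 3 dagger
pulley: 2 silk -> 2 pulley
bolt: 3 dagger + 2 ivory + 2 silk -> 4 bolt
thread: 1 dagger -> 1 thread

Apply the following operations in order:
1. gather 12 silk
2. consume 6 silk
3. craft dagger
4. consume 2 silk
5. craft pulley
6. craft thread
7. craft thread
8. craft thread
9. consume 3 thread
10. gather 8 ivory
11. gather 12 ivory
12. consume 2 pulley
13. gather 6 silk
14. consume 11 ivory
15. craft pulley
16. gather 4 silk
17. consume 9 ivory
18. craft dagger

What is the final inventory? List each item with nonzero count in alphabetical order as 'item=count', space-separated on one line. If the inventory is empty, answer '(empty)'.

Answer: dagger=3 pulley=2 silk=6

Derivation:
After 1 (gather 12 silk): silk=12
After 2 (consume 6 silk): silk=6
After 3 (craft dagger): dagger=3 silk=4
After 4 (consume 2 silk): dagger=3 silk=2
After 5 (craft pulley): dagger=3 pulley=2
After 6 (craft thread): dagger=2 pulley=2 thread=1
After 7 (craft thread): dagger=1 pulley=2 thread=2
After 8 (craft thread): pulley=2 thread=3
After 9 (consume 3 thread): pulley=2
After 10 (gather 8 ivory): ivory=8 pulley=2
After 11 (gather 12 ivory): ivory=20 pulley=2
After 12 (consume 2 pulley): ivory=20
After 13 (gather 6 silk): ivory=20 silk=6
After 14 (consume 11 ivory): ivory=9 silk=6
After 15 (craft pulley): ivory=9 pulley=2 silk=4
After 16 (gather 4 silk): ivory=9 pulley=2 silk=8
After 17 (consume 9 ivory): pulley=2 silk=8
After 18 (craft dagger): dagger=3 pulley=2 silk=6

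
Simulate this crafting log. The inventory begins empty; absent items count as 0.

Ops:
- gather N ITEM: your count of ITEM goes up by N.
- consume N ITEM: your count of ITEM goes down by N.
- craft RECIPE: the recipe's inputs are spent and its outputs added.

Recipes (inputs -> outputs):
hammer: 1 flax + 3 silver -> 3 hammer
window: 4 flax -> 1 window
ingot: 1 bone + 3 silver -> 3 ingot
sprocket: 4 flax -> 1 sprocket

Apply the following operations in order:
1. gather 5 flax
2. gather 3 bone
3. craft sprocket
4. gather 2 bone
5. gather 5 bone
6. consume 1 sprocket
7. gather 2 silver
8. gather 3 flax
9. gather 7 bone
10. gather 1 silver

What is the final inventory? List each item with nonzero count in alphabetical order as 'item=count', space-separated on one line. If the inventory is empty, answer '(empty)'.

Answer: bone=17 flax=4 silver=3

Derivation:
After 1 (gather 5 flax): flax=5
After 2 (gather 3 bone): bone=3 flax=5
After 3 (craft sprocket): bone=3 flax=1 sprocket=1
After 4 (gather 2 bone): bone=5 flax=1 sprocket=1
After 5 (gather 5 bone): bone=10 flax=1 sprocket=1
After 6 (consume 1 sprocket): bone=10 flax=1
After 7 (gather 2 silver): bone=10 flax=1 silver=2
After 8 (gather 3 flax): bone=10 flax=4 silver=2
After 9 (gather 7 bone): bone=17 flax=4 silver=2
After 10 (gather 1 silver): bone=17 flax=4 silver=3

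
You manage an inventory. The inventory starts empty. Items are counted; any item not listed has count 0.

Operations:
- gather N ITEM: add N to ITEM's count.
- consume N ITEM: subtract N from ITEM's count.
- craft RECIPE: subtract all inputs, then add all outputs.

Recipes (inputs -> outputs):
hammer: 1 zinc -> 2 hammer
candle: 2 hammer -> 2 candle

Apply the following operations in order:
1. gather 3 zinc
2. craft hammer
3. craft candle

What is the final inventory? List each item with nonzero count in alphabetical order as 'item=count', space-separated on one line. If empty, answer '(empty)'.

Answer: candle=2 zinc=2

Derivation:
After 1 (gather 3 zinc): zinc=3
After 2 (craft hammer): hammer=2 zinc=2
After 3 (craft candle): candle=2 zinc=2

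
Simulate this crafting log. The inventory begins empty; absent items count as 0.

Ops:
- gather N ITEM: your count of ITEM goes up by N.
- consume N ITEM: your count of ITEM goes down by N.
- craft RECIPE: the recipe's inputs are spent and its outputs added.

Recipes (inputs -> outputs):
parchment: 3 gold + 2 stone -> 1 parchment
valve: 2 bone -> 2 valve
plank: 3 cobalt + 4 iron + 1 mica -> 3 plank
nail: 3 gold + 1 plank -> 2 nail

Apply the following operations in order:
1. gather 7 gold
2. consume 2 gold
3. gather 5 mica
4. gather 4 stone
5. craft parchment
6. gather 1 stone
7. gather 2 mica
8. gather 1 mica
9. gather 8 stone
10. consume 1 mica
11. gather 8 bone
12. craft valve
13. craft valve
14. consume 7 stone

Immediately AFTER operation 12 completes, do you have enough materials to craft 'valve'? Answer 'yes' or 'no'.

After 1 (gather 7 gold): gold=7
After 2 (consume 2 gold): gold=5
After 3 (gather 5 mica): gold=5 mica=5
After 4 (gather 4 stone): gold=5 mica=5 stone=4
After 5 (craft parchment): gold=2 mica=5 parchment=1 stone=2
After 6 (gather 1 stone): gold=2 mica=5 parchment=1 stone=3
After 7 (gather 2 mica): gold=2 mica=7 parchment=1 stone=3
After 8 (gather 1 mica): gold=2 mica=8 parchment=1 stone=3
After 9 (gather 8 stone): gold=2 mica=8 parchment=1 stone=11
After 10 (consume 1 mica): gold=2 mica=7 parchment=1 stone=11
After 11 (gather 8 bone): bone=8 gold=2 mica=7 parchment=1 stone=11
After 12 (craft valve): bone=6 gold=2 mica=7 parchment=1 stone=11 valve=2

Answer: yes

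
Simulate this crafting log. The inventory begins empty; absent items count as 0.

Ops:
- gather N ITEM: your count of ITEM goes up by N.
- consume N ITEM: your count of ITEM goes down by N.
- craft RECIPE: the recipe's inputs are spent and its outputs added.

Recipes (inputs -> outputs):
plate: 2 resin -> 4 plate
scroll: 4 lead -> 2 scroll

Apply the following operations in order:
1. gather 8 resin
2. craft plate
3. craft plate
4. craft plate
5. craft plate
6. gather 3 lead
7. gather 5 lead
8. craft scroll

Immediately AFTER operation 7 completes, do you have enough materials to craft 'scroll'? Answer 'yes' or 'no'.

After 1 (gather 8 resin): resin=8
After 2 (craft plate): plate=4 resin=6
After 3 (craft plate): plate=8 resin=4
After 4 (craft plate): plate=12 resin=2
After 5 (craft plate): plate=16
After 6 (gather 3 lead): lead=3 plate=16
After 7 (gather 5 lead): lead=8 plate=16

Answer: yes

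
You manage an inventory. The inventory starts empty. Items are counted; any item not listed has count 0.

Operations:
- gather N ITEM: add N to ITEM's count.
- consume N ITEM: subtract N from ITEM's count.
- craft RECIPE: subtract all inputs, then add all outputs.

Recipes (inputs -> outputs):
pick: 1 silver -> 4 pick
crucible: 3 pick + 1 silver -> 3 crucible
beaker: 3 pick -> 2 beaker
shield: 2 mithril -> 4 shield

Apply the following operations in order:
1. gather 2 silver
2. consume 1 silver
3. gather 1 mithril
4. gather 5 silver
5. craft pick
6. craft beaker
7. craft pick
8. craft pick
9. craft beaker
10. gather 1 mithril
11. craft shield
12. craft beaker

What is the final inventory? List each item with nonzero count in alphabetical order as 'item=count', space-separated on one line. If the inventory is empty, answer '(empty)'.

Answer: beaker=6 pick=3 shield=4 silver=3

Derivation:
After 1 (gather 2 silver): silver=2
After 2 (consume 1 silver): silver=1
After 3 (gather 1 mithril): mithril=1 silver=1
After 4 (gather 5 silver): mithril=1 silver=6
After 5 (craft pick): mithril=1 pick=4 silver=5
After 6 (craft beaker): beaker=2 mithril=1 pick=1 silver=5
After 7 (craft pick): beaker=2 mithril=1 pick=5 silver=4
After 8 (craft pick): beaker=2 mithril=1 pick=9 silver=3
After 9 (craft beaker): beaker=4 mithril=1 pick=6 silver=3
After 10 (gather 1 mithril): beaker=4 mithril=2 pick=6 silver=3
After 11 (craft shield): beaker=4 pick=6 shield=4 silver=3
After 12 (craft beaker): beaker=6 pick=3 shield=4 silver=3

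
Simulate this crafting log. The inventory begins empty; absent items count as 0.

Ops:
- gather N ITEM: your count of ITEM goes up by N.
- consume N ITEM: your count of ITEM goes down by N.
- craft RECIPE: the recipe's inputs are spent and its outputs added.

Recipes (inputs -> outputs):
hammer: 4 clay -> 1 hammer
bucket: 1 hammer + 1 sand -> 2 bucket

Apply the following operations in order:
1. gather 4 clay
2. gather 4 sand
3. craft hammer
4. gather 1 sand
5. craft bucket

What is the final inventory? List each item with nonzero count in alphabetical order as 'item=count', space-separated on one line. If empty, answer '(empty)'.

Answer: bucket=2 sand=4

Derivation:
After 1 (gather 4 clay): clay=4
After 2 (gather 4 sand): clay=4 sand=4
After 3 (craft hammer): hammer=1 sand=4
After 4 (gather 1 sand): hammer=1 sand=5
After 5 (craft bucket): bucket=2 sand=4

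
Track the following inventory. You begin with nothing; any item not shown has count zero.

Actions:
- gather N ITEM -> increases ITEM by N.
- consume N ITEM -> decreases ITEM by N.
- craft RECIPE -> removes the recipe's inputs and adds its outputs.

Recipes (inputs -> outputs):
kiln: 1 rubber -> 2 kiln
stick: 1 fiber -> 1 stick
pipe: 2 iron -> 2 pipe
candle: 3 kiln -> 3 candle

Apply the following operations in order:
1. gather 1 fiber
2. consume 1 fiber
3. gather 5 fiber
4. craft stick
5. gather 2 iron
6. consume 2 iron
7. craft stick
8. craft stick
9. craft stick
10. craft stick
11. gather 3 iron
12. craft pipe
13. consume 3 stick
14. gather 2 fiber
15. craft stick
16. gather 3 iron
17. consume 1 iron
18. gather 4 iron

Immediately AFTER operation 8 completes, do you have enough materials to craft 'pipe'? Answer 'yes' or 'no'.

After 1 (gather 1 fiber): fiber=1
After 2 (consume 1 fiber): (empty)
After 3 (gather 5 fiber): fiber=5
After 4 (craft stick): fiber=4 stick=1
After 5 (gather 2 iron): fiber=4 iron=2 stick=1
After 6 (consume 2 iron): fiber=4 stick=1
After 7 (craft stick): fiber=3 stick=2
After 8 (craft stick): fiber=2 stick=3

Answer: no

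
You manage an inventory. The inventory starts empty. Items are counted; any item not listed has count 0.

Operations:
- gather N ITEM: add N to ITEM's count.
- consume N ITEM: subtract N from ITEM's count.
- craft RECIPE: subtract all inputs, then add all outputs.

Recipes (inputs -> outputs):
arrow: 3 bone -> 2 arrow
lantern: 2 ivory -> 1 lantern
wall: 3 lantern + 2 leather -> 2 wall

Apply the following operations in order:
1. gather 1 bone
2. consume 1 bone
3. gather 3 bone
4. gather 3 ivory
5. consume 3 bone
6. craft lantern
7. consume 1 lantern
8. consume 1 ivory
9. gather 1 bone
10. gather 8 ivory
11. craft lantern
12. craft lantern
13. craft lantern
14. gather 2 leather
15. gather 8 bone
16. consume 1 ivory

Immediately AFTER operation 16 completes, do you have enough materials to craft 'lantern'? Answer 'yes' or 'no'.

After 1 (gather 1 bone): bone=1
After 2 (consume 1 bone): (empty)
After 3 (gather 3 bone): bone=3
After 4 (gather 3 ivory): bone=3 ivory=3
After 5 (consume 3 bone): ivory=3
After 6 (craft lantern): ivory=1 lantern=1
After 7 (consume 1 lantern): ivory=1
After 8 (consume 1 ivory): (empty)
After 9 (gather 1 bone): bone=1
After 10 (gather 8 ivory): bone=1 ivory=8
After 11 (craft lantern): bone=1 ivory=6 lantern=1
After 12 (craft lantern): bone=1 ivory=4 lantern=2
After 13 (craft lantern): bone=1 ivory=2 lantern=3
After 14 (gather 2 leather): bone=1 ivory=2 lantern=3 leather=2
After 15 (gather 8 bone): bone=9 ivory=2 lantern=3 leather=2
After 16 (consume 1 ivory): bone=9 ivory=1 lantern=3 leather=2

Answer: no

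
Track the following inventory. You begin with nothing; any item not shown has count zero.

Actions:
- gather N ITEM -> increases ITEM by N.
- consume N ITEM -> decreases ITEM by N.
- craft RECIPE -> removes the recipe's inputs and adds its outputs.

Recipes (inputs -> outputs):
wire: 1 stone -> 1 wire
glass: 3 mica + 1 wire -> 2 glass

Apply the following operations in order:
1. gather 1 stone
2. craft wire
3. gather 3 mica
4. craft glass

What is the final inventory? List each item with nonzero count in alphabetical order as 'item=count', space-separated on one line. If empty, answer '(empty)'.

After 1 (gather 1 stone): stone=1
After 2 (craft wire): wire=1
After 3 (gather 3 mica): mica=3 wire=1
After 4 (craft glass): glass=2

Answer: glass=2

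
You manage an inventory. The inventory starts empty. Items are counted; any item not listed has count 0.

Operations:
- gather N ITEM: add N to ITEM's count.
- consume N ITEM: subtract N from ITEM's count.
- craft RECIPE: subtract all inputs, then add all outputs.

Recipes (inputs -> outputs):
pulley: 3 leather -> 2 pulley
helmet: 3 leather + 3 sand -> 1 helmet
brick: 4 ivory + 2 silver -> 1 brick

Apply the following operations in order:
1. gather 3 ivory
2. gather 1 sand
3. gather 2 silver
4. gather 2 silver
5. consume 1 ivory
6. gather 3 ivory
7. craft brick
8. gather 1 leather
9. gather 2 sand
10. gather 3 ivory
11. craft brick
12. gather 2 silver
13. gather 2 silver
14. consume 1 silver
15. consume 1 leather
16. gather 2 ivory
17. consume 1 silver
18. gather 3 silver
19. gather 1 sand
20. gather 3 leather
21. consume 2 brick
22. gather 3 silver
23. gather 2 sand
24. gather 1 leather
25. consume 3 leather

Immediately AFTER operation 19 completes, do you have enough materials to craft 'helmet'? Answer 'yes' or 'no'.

After 1 (gather 3 ivory): ivory=3
After 2 (gather 1 sand): ivory=3 sand=1
After 3 (gather 2 silver): ivory=3 sand=1 silver=2
After 4 (gather 2 silver): ivory=3 sand=1 silver=4
After 5 (consume 1 ivory): ivory=2 sand=1 silver=4
After 6 (gather 3 ivory): ivory=5 sand=1 silver=4
After 7 (craft brick): brick=1 ivory=1 sand=1 silver=2
After 8 (gather 1 leather): brick=1 ivory=1 leather=1 sand=1 silver=2
After 9 (gather 2 sand): brick=1 ivory=1 leather=1 sand=3 silver=2
After 10 (gather 3 ivory): brick=1 ivory=4 leather=1 sand=3 silver=2
After 11 (craft brick): brick=2 leather=1 sand=3
After 12 (gather 2 silver): brick=2 leather=1 sand=3 silver=2
After 13 (gather 2 silver): brick=2 leather=1 sand=3 silver=4
After 14 (consume 1 silver): brick=2 leather=1 sand=3 silver=3
After 15 (consume 1 leather): brick=2 sand=3 silver=3
After 16 (gather 2 ivory): brick=2 ivory=2 sand=3 silver=3
After 17 (consume 1 silver): brick=2 ivory=2 sand=3 silver=2
After 18 (gather 3 silver): brick=2 ivory=2 sand=3 silver=5
After 19 (gather 1 sand): brick=2 ivory=2 sand=4 silver=5

Answer: no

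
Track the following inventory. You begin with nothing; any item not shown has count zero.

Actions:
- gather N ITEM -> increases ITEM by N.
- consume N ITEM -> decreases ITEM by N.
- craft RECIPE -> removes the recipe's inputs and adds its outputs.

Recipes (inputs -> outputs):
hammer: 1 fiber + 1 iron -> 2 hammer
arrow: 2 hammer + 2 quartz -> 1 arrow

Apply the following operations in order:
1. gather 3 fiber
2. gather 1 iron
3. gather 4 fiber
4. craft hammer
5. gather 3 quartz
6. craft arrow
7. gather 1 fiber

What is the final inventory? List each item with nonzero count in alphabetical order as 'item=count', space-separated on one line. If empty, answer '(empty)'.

After 1 (gather 3 fiber): fiber=3
After 2 (gather 1 iron): fiber=3 iron=1
After 3 (gather 4 fiber): fiber=7 iron=1
After 4 (craft hammer): fiber=6 hammer=2
After 5 (gather 3 quartz): fiber=6 hammer=2 quartz=3
After 6 (craft arrow): arrow=1 fiber=6 quartz=1
After 7 (gather 1 fiber): arrow=1 fiber=7 quartz=1

Answer: arrow=1 fiber=7 quartz=1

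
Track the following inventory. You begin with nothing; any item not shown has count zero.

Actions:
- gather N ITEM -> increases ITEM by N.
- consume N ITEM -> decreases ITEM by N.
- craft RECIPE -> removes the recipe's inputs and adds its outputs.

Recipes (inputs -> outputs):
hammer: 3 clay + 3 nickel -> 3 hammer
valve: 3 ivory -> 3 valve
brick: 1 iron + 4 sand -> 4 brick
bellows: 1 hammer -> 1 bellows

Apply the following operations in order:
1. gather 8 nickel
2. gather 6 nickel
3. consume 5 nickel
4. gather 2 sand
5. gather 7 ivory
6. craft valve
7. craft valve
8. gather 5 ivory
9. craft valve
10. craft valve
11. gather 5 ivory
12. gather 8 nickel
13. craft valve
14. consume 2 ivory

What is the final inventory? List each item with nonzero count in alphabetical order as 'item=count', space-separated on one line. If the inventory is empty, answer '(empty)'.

After 1 (gather 8 nickel): nickel=8
After 2 (gather 6 nickel): nickel=14
After 3 (consume 5 nickel): nickel=9
After 4 (gather 2 sand): nickel=9 sand=2
After 5 (gather 7 ivory): ivory=7 nickel=9 sand=2
After 6 (craft valve): ivory=4 nickel=9 sand=2 valve=3
After 7 (craft valve): ivory=1 nickel=9 sand=2 valve=6
After 8 (gather 5 ivory): ivory=6 nickel=9 sand=2 valve=6
After 9 (craft valve): ivory=3 nickel=9 sand=2 valve=9
After 10 (craft valve): nickel=9 sand=2 valve=12
After 11 (gather 5 ivory): ivory=5 nickel=9 sand=2 valve=12
After 12 (gather 8 nickel): ivory=5 nickel=17 sand=2 valve=12
After 13 (craft valve): ivory=2 nickel=17 sand=2 valve=15
After 14 (consume 2 ivory): nickel=17 sand=2 valve=15

Answer: nickel=17 sand=2 valve=15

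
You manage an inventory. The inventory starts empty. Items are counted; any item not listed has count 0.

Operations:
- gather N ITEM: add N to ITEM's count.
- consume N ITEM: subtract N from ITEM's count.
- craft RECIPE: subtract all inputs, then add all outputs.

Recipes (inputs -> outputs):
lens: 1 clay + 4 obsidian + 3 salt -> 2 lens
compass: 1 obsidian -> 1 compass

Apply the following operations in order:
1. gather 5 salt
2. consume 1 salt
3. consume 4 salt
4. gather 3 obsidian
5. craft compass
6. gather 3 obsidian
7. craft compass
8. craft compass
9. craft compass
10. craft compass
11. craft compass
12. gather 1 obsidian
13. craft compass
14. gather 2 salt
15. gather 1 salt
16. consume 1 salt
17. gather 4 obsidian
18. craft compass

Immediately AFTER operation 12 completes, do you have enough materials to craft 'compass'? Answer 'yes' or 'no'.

Answer: yes

Derivation:
After 1 (gather 5 salt): salt=5
After 2 (consume 1 salt): salt=4
After 3 (consume 4 salt): (empty)
After 4 (gather 3 obsidian): obsidian=3
After 5 (craft compass): compass=1 obsidian=2
After 6 (gather 3 obsidian): compass=1 obsidian=5
After 7 (craft compass): compass=2 obsidian=4
After 8 (craft compass): compass=3 obsidian=3
After 9 (craft compass): compass=4 obsidian=2
After 10 (craft compass): compass=5 obsidian=1
After 11 (craft compass): compass=6
After 12 (gather 1 obsidian): compass=6 obsidian=1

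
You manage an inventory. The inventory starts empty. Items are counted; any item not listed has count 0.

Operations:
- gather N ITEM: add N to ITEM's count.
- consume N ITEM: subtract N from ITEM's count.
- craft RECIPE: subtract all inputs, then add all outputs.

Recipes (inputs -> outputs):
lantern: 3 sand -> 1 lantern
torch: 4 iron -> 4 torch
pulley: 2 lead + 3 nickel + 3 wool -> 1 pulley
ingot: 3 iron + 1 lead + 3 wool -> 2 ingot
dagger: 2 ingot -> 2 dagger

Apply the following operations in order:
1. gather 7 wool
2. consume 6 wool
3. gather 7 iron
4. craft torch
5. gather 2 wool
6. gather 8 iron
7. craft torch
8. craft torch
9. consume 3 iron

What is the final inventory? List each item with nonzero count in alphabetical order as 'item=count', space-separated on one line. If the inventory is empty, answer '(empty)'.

Answer: torch=12 wool=3

Derivation:
After 1 (gather 7 wool): wool=7
After 2 (consume 6 wool): wool=1
After 3 (gather 7 iron): iron=7 wool=1
After 4 (craft torch): iron=3 torch=4 wool=1
After 5 (gather 2 wool): iron=3 torch=4 wool=3
After 6 (gather 8 iron): iron=11 torch=4 wool=3
After 7 (craft torch): iron=7 torch=8 wool=3
After 8 (craft torch): iron=3 torch=12 wool=3
After 9 (consume 3 iron): torch=12 wool=3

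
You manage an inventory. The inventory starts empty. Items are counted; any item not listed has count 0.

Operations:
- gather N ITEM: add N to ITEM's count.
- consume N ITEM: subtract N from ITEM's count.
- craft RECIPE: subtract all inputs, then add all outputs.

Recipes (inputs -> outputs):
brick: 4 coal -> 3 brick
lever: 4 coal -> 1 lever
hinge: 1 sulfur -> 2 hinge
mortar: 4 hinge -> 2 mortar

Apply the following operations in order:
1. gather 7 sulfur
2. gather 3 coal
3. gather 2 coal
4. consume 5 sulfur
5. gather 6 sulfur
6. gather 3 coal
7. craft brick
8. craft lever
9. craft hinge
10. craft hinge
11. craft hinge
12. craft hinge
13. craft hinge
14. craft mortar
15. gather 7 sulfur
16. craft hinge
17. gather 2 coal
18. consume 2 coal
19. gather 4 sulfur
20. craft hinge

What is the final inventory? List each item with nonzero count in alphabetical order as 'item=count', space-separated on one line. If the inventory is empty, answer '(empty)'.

Answer: brick=3 hinge=10 lever=1 mortar=2 sulfur=12

Derivation:
After 1 (gather 7 sulfur): sulfur=7
After 2 (gather 3 coal): coal=3 sulfur=7
After 3 (gather 2 coal): coal=5 sulfur=7
After 4 (consume 5 sulfur): coal=5 sulfur=2
After 5 (gather 6 sulfur): coal=5 sulfur=8
After 6 (gather 3 coal): coal=8 sulfur=8
After 7 (craft brick): brick=3 coal=4 sulfur=8
After 8 (craft lever): brick=3 lever=1 sulfur=8
After 9 (craft hinge): brick=3 hinge=2 lever=1 sulfur=7
After 10 (craft hinge): brick=3 hinge=4 lever=1 sulfur=6
After 11 (craft hinge): brick=3 hinge=6 lever=1 sulfur=5
After 12 (craft hinge): brick=3 hinge=8 lever=1 sulfur=4
After 13 (craft hinge): brick=3 hinge=10 lever=1 sulfur=3
After 14 (craft mortar): brick=3 hinge=6 lever=1 mortar=2 sulfur=3
After 15 (gather 7 sulfur): brick=3 hinge=6 lever=1 mortar=2 sulfur=10
After 16 (craft hinge): brick=3 hinge=8 lever=1 mortar=2 sulfur=9
After 17 (gather 2 coal): brick=3 coal=2 hinge=8 lever=1 mortar=2 sulfur=9
After 18 (consume 2 coal): brick=3 hinge=8 lever=1 mortar=2 sulfur=9
After 19 (gather 4 sulfur): brick=3 hinge=8 lever=1 mortar=2 sulfur=13
After 20 (craft hinge): brick=3 hinge=10 lever=1 mortar=2 sulfur=12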